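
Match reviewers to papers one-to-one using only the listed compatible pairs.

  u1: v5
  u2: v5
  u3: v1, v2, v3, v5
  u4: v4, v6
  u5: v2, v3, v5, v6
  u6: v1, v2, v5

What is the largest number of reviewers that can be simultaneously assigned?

5

Unit-capacity flow: source→left, listed edges, right→sink; max matching = max flow.
Augmenting path u1→v5 (+1); matched 1.
Augmenting path u3→v1 (+1); matched 2.
Augmenting path u4→v4 (+1); matched 3.
Augmenting path u5→v2 (+1); matched 4.
Augmenting path u6→v1→u3→v3 (+1); matched 5.
No augmenting path remains; maximum matching = 5.
König certificate: {u3, u4, u5, u6, v5} is a vertex cover of size 5 (every listed pair touches it), so no matching can be larger.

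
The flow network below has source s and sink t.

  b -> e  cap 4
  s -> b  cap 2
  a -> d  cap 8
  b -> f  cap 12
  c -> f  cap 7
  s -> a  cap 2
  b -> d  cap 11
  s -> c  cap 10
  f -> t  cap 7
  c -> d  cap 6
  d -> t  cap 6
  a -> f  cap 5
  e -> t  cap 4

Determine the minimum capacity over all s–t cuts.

Augment s→a→d→t: bottleneck 2, flow now 2.
Augment s→b→d→t: bottleneck 2, flow now 4.
Augment s→c→d→t: bottleneck 2, flow now 6.
Augment s→c→f→t: bottleneck 7, flow now 13.
Augment s→c→d→b→e→t: bottleneck 1, flow now 14. (uses reverse residual edge)
No augmenting path remains; maximum flow = 14.
By max-flow min-cut, the minimum cut capacity equals the max flow.
In the residual graph, reachable from s: {s}.
Min-cut edges: s→a (2), s→b (2), s→c (10); capacity 2 + 2 + 10 = 14.

14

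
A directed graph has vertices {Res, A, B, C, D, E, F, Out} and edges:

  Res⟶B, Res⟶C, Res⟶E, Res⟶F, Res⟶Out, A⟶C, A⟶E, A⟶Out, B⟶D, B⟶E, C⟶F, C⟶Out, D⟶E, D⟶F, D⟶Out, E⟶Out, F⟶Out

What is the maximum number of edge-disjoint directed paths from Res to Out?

Assign every edge capacity 1; by Menger, the answer equals the max flow.
Path Res→Out (+1); total 1.
Path Res→C→Out (+1); total 2.
Path Res→E→Out (+1); total 3.
Path Res→F→Out (+1); total 4.
Path Res→B→D→Out (+1); total 5.
No residual Res→Out path; max flow = 5.
Certifying cut of size 5: {Res→B, Res→C, Res→E, Res→F, Res→Out}.

5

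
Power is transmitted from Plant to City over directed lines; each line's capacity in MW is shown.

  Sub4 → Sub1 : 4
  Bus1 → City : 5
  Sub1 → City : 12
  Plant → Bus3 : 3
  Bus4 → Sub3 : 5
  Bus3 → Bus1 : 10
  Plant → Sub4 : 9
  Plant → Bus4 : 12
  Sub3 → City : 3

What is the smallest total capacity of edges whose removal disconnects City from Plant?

10

Augment Plant→Bus3→Bus1→City: bottleneck 3, flow now 3.
Augment Plant→Bus4→Sub3→City: bottleneck 3, flow now 6.
Augment Plant→Sub4→Sub1→City: bottleneck 4, flow now 10.
No augmenting path remains; maximum flow = 10.
By max-flow min-cut, the minimum cut capacity equals the max flow.
In the residual graph, reachable from Plant: {Plant, Bus4, Sub4, Sub3}.
Min-cut edges: Plant→Bus3 (3), Sub4→Sub1 (4), Sub3→City (3); capacity 3 + 4 + 3 = 10.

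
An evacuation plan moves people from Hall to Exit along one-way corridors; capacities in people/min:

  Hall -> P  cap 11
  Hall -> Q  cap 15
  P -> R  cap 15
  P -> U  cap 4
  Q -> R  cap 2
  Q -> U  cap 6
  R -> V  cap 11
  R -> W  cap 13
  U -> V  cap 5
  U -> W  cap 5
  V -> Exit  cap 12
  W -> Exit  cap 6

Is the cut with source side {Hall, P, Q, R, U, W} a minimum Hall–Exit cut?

No — its capacity is 22, but the minimum cut has capacity 18.

Given cut capacity: 11 + 5 + 6 = 22.
Augment Hall→P→R→V→Exit: bottleneck 11, flow now 11.
Augment Hall→Q→R→W→Exit: bottleneck 2, flow now 13.
Augment Hall→Q→U→V→Exit: bottleneck 1, flow now 14.
Augment Hall→Q→U→W→Exit: bottleneck 4, flow now 18.
No augmenting path remains; maximum flow = 18.
In the residual graph, reachable from Hall: {Hall, P, Q, R, U, V, W}.
Min-cut edges: V→Exit (12), W→Exit (6); capacity 12 + 6 = 18.
Cut capacity 22 exceeds the max flow 18, so it is not minimum.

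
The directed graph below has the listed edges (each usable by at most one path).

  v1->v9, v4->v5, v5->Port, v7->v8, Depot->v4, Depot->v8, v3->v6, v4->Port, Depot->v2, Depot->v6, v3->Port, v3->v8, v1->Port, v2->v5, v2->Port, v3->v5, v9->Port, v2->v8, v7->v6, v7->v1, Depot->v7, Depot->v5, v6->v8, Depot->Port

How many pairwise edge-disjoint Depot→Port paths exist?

5

Assign every edge capacity 1; by Menger, the answer equals the max flow.
Path Depot→Port (+1); total 1.
Path Depot→v2→Port (+1); total 2.
Path Depot→v4→Port (+1); total 3.
Path Depot→v5→Port (+1); total 4.
Path Depot→v7→v1→Port (+1); total 5.
No residual Depot→Port path; max flow = 5.
Certifying cut of size 5: {Depot→Port, Depot→v2, Depot→v4, Depot→v5, Depot→v7}.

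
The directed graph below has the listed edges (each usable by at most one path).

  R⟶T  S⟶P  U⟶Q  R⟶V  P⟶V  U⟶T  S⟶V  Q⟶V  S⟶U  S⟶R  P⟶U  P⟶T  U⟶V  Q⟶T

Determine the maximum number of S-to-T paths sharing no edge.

3

Assign every edge capacity 1; by Menger, the answer equals the max flow.
Path S→P→T (+1); total 1.
Path S→R→T (+1); total 2.
Path S→U→T (+1); total 3.
No residual S→T path; max flow = 3.
Certifying cut of size 3: {S→P, S→R, S→U}.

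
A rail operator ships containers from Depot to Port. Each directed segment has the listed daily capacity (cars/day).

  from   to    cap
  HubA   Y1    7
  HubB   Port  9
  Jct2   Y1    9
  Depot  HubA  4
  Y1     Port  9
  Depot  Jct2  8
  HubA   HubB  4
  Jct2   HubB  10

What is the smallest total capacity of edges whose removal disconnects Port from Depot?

Augment Depot→HubA→Y1→Port: bottleneck 4, flow now 4.
Augment Depot→Jct2→Y1→Port: bottleneck 5, flow now 9.
Augment Depot→Jct2→HubB→Port: bottleneck 3, flow now 12.
No augmenting path remains; maximum flow = 12.
By max-flow min-cut, the minimum cut capacity equals the max flow.
In the residual graph, reachable from Depot: {Depot}.
Min-cut edges: Depot→HubA (4), Depot→Jct2 (8); capacity 4 + 8 = 12.

12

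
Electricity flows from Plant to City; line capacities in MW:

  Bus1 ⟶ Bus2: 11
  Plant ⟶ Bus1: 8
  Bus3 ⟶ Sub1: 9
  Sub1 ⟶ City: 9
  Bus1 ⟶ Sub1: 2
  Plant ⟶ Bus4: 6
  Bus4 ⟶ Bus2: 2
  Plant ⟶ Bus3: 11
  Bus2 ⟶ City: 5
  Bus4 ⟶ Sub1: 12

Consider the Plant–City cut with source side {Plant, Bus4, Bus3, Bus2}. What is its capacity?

Edges leaving {Plant, Bus4, Bus3, Bus2}: Plant→Bus1 (8), Bus4→Sub1 (12), Bus3→Sub1 (9), Bus2→City (5).
Cut capacity = 8 + 12 + 9 + 5 = 34.

34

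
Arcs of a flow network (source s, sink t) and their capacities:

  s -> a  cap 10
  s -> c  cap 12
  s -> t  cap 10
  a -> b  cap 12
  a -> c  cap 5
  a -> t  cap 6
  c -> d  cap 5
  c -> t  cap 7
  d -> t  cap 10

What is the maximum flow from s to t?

28

Augment s→t: bottleneck 10, flow now 10.
Augment s→a→t: bottleneck 6, flow now 16.
Augment s→c→t: bottleneck 7, flow now 23.
Augment s→c→d→t: bottleneck 5, flow now 28.
No augmenting path remains; maximum flow = 28.
In the residual graph, reachable from s: {s, a, b, c}.
Min-cut edges: s→t (10), a→t (6), c→d (5), c→t (7); capacity 10 + 6 + 5 + 7 = 28.
This cut is saturated, so no flow can exceed 28.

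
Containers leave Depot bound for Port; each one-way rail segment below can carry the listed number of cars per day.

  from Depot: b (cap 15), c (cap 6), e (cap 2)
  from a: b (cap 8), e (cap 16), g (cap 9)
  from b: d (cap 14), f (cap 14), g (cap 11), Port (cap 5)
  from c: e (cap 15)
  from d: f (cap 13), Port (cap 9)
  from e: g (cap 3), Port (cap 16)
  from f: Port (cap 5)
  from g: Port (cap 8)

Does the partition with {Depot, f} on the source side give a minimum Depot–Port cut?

No — its capacity is 28, but the minimum cut has capacity 23.

Given cut capacity: 15 + 6 + 2 + 5 = 28.
Augment Depot→b→Port: bottleneck 5, flow now 5.
Augment Depot→e→Port: bottleneck 2, flow now 7.
Augment Depot→b→d→Port: bottleneck 9, flow now 16.
Augment Depot→b→f→Port: bottleneck 1, flow now 17.
Augment Depot→c→e→Port: bottleneck 6, flow now 23.
No augmenting path remains; maximum flow = 23.
In the residual graph, reachable from Depot: {Depot}.
Min-cut edges: Depot→b (15), Depot→c (6), Depot→e (2); capacity 15 + 6 + 2 = 23.
Cut capacity 28 exceeds the max flow 23, so it is not minimum.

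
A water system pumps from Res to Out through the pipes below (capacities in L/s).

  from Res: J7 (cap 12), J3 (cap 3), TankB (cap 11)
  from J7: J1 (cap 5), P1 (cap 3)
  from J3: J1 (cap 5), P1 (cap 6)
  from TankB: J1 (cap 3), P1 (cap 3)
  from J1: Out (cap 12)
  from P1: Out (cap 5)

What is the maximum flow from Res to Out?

Augment Res→J7→J1→Out: bottleneck 5, flow now 5.
Augment Res→J7→P1→Out: bottleneck 3, flow now 8.
Augment Res→J3→J1→Out: bottleneck 3, flow now 11.
Augment Res→TankB→J1→Out: bottleneck 3, flow now 14.
Augment Res→TankB→P1→Out: bottleneck 2, flow now 16.
No augmenting path remains; maximum flow = 16.
In the residual graph, reachable from Res: {Res, J7, TankB, P1}.
Min-cut edges: Res→J3 (3), J7→J1 (5), TankB→J1 (3), P1→Out (5); capacity 3 + 5 + 3 + 5 = 16.
This cut is saturated, so no flow can exceed 16.

16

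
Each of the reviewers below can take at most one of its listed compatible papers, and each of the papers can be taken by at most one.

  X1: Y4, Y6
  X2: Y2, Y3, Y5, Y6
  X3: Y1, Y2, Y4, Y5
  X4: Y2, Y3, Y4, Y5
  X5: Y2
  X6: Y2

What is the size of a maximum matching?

5

Unit-capacity flow: source→left, listed edges, right→sink; max matching = max flow.
Augmenting path X1→Y4 (+1); matched 1.
Augmenting path X2→Y2 (+1); matched 2.
Augmenting path X3→Y1 (+1); matched 3.
Augmenting path X4→Y3 (+1); matched 4.
Augmenting path X5→Y2→X2→Y5 (+1); matched 5.
No augmenting path remains; maximum matching = 5.
König certificate: {X1, X2, X3, X4, Y2} is a vertex cover of size 5 (every listed pair touches it), so no matching can be larger.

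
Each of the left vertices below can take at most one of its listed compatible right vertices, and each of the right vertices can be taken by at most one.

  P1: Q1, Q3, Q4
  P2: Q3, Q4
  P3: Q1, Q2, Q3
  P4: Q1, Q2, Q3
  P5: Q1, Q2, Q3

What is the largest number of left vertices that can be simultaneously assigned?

4

Unit-capacity flow: source→left, listed edges, right→sink; max matching = max flow.
Augmenting path P1→Q1 (+1); matched 1.
Augmenting path P2→Q3 (+1); matched 2.
Augmenting path P3→Q2 (+1); matched 3.
Augmenting path P4→Q1→P1→Q4 (+1); matched 4.
No augmenting path remains; maximum matching = 4.
König certificate: {Q1, Q2, Q3, Q4} is a vertex cover of size 4 (every listed pair touches it), so no matching can be larger.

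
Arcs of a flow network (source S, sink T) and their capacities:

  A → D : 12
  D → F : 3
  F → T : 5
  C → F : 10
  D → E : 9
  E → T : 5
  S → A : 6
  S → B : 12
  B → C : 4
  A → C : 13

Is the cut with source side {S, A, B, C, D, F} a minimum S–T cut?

Given cut capacity: 9 + 5 = 14.
Augment S→A→C→F→T: bottleneck 5, flow now 5.
Augment S→A→D→E→T: bottleneck 1, flow now 6.
Augment S→B→C→A→D→E→T: bottleneck 4, flow now 10. (uses reverse residual edge)
No augmenting path remains; maximum flow = 10.
In the residual graph, reachable from S: {S, B}.
Min-cut edges: S→A (6), B→C (4); capacity 6 + 4 = 10.
Cut capacity 14 exceeds the max flow 10, so it is not minimum.

No — its capacity is 14, but the minimum cut has capacity 10.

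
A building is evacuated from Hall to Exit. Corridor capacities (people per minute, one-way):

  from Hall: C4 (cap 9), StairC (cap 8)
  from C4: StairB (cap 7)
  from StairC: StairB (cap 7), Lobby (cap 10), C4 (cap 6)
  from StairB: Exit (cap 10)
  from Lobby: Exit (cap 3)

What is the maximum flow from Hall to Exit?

13

Augment Hall→C4→StairB→Exit: bottleneck 7, flow now 7.
Augment Hall→StairC→StairB→Exit: bottleneck 3, flow now 10.
Augment Hall→StairC→Lobby→Exit: bottleneck 3, flow now 13.
No augmenting path remains; maximum flow = 13.
In the residual graph, reachable from Hall: {Hall, C4, StairC, StairB, Lobby}.
Min-cut edges: StairB→Exit (10), Lobby→Exit (3); capacity 10 + 3 = 13.
This cut is saturated, so no flow can exceed 13.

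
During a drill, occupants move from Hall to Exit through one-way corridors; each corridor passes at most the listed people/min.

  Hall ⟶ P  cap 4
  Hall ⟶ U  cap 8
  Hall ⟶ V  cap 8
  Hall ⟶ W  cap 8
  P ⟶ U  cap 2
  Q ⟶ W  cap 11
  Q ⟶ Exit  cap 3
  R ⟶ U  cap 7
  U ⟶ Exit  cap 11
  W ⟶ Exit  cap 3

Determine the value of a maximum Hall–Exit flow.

Augment Hall→U→Exit: bottleneck 8, flow now 8.
Augment Hall→W→Exit: bottleneck 3, flow now 11.
Augment Hall→P→U→Exit: bottleneck 2, flow now 13.
No augmenting path remains; maximum flow = 13.
In the residual graph, reachable from Hall: {Hall, P, V, W}.
Min-cut edges: Hall→U (8), P→U (2), W→Exit (3); capacity 8 + 2 + 3 = 13.
This cut is saturated, so no flow can exceed 13.

13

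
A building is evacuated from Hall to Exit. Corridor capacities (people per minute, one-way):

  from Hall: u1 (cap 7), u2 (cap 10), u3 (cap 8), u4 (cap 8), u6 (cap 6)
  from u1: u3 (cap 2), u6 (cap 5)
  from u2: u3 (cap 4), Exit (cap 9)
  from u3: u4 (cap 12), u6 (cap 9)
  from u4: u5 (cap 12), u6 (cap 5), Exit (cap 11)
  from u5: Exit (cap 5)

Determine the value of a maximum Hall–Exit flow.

25

Augment Hall→u2→Exit: bottleneck 9, flow now 9.
Augment Hall→u4→Exit: bottleneck 8, flow now 17.
Augment Hall→u3→u4→Exit: bottleneck 3, flow now 20.
Augment Hall→u3→u4→u5→Exit: bottleneck 5, flow now 25.
No augmenting path remains; maximum flow = 25.
In the residual graph, reachable from Hall: {Hall, u1, u2, u3, u4, u5, u6}.
Min-cut edges: u2→Exit (9), u4→Exit (11), u5→Exit (5); capacity 9 + 11 + 5 = 25.
This cut is saturated, so no flow can exceed 25.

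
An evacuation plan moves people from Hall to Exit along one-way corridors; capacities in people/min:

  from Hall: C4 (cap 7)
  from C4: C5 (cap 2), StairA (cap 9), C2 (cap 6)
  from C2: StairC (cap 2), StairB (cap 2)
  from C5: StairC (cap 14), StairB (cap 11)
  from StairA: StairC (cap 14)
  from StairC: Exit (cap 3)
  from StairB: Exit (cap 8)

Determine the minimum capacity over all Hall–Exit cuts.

7

Augment Hall→C4→C2→StairC→Exit: bottleneck 2, flow now 2.
Augment Hall→C4→C2→StairB→Exit: bottleneck 2, flow now 4.
Augment Hall→C4→C5→StairC→Exit: bottleneck 1, flow now 5.
Augment Hall→C4→C5→StairB→Exit: bottleneck 1, flow now 6.
Augment Hall→C4→StairA→StairC→C5→StairB→Exit: bottleneck 1, flow now 7. (uses reverse residual edge)
No augmenting path remains; maximum flow = 7.
By max-flow min-cut, the minimum cut capacity equals the max flow.
In the residual graph, reachable from Hall: {Hall}.
Min-cut edges: Hall→C4 (7); capacity 7 = 7.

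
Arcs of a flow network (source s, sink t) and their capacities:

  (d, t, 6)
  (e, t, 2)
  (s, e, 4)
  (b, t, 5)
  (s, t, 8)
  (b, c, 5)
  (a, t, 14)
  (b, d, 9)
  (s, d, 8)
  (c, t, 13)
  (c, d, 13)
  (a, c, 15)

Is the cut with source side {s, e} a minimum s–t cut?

Given cut capacity: 8 + 8 + 2 = 18.
Augment s→t: bottleneck 8, flow now 8.
Augment s→d→t: bottleneck 6, flow now 14.
Augment s→e→t: bottleneck 2, flow now 16.
No augmenting path remains; maximum flow = 16.
In the residual graph, reachable from s: {s, d, e}.
Min-cut edges: s→t (8), d→t (6), e→t (2); capacity 8 + 6 + 2 = 16.
Cut capacity 18 exceeds the max flow 16, so it is not minimum.

No — its capacity is 18, but the minimum cut has capacity 16.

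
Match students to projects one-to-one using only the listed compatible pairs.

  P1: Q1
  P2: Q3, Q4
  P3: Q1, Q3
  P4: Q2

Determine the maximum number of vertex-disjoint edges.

Unit-capacity flow: source→left, listed edges, right→sink; max matching = max flow.
Augmenting path P1→Q1 (+1); matched 1.
Augmenting path P2→Q3 (+1); matched 2.
Augmenting path P4→Q2 (+1); matched 3.
Augmenting path P3→Q3→P2→Q4 (+1); matched 4.
No augmenting path remains; maximum matching = 4.
König certificate: {P1, P2, P3, P4} is a vertex cover of size 4 (every listed pair touches it), so no matching can be larger.

4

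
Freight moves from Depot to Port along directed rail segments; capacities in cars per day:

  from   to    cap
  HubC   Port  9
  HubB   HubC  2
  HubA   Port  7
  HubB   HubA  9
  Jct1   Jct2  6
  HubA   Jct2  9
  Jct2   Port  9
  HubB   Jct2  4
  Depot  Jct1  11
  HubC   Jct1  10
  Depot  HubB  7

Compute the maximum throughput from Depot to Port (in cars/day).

13

Augment Depot→Jct1→Jct2→Port: bottleneck 6, flow now 6.
Augment Depot→HubB→HubC→Port: bottleneck 2, flow now 8.
Augment Depot→HubB→Jct2→Port: bottleneck 3, flow now 11.
Augment Depot→HubB→HubA→Port: bottleneck 2, flow now 13.
No augmenting path remains; maximum flow = 13.
In the residual graph, reachable from Depot: {Depot, Jct1}.
Min-cut edges: Depot→HubB (7), Jct1→Jct2 (6); capacity 7 + 6 = 13.
This cut is saturated, so no flow can exceed 13.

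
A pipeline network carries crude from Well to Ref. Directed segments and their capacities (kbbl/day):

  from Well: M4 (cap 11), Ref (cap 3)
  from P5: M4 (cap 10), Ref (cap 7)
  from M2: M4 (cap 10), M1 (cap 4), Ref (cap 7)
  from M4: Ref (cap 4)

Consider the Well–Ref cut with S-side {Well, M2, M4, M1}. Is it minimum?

Given cut capacity: 3 + 7 + 4 = 14.
Augment Well→Ref: bottleneck 3, flow now 3.
Augment Well→M4→Ref: bottleneck 4, flow now 7.
No augmenting path remains; maximum flow = 7.
In the residual graph, reachable from Well: {Well, M4}.
Min-cut edges: Well→Ref (3), M4→Ref (4); capacity 3 + 4 = 7.
Cut capacity 14 exceeds the max flow 7, so it is not minimum.

No — its capacity is 14, but the minimum cut has capacity 7.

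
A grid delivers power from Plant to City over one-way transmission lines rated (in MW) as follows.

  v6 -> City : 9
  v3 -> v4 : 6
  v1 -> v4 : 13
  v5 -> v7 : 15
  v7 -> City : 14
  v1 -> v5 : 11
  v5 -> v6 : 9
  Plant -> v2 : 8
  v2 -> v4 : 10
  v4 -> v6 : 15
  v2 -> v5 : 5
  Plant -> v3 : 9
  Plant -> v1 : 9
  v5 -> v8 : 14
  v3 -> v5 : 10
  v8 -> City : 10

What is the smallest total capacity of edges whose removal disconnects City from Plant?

26

Augment Plant→v1→v4→v6→City: bottleneck 9, flow now 9.
Augment Plant→v2→v5→v7→City: bottleneck 5, flow now 14.
Augment Plant→v3→v5→v7→City: bottleneck 9, flow now 23.
Augment Plant→v2→v4→v1→v5→v8→City: bottleneck 3, flow now 26. (uses reverse residual edge)
No augmenting path remains; maximum flow = 26.
By max-flow min-cut, the minimum cut capacity equals the max flow.
In the residual graph, reachable from Plant: {Plant}.
Min-cut edges: Plant→v1 (9), Plant→v2 (8), Plant→v3 (9); capacity 9 + 8 + 9 = 26.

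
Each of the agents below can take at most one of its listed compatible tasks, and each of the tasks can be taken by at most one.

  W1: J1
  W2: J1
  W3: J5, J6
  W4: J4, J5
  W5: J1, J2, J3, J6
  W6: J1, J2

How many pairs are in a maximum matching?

5

Unit-capacity flow: source→left, listed edges, right→sink; max matching = max flow.
Augmenting path W1→J1 (+1); matched 1.
Augmenting path W3→J5 (+1); matched 2.
Augmenting path W4→J4 (+1); matched 3.
Augmenting path W5→J2 (+1); matched 4.
Augmenting path W6→J2→W5→J3 (+1); matched 5.
No augmenting path remains; maximum matching = 5.
König certificate: {W3, W4, W5, W6, J1} is a vertex cover of size 5 (every listed pair touches it), so no matching can be larger.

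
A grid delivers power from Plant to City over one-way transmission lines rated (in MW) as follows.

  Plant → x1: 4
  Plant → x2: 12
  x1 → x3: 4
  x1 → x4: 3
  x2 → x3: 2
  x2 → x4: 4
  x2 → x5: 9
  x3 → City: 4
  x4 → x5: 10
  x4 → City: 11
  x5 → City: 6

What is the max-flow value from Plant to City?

Augment Plant→x1→x3→City: bottleneck 4, flow now 4.
Augment Plant→x2→x4→City: bottleneck 4, flow now 8.
Augment Plant→x2→x5→City: bottleneck 6, flow now 14.
Augment Plant→x2→x3→x1→x4→City: bottleneck 2, flow now 16. (uses reverse residual edge)
No augmenting path remains; maximum flow = 16.
In the residual graph, reachable from Plant: {Plant}.
Min-cut edges: Plant→x1 (4), Plant→x2 (12); capacity 4 + 12 = 16.
This cut is saturated, so no flow can exceed 16.

16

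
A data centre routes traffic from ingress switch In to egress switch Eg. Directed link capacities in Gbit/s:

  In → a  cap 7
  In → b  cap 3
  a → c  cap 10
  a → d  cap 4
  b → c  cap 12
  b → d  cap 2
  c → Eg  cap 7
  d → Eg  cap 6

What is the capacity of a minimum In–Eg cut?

10

Augment In→a→c→Eg: bottleneck 7, flow now 7.
Augment In→b→d→Eg: bottleneck 2, flow now 9.
Augment In→b→c→a→d→Eg: bottleneck 1, flow now 10. (uses reverse residual edge)
No augmenting path remains; maximum flow = 10.
By max-flow min-cut, the minimum cut capacity equals the max flow.
In the residual graph, reachable from In: {In}.
Min-cut edges: In→a (7), In→b (3); capacity 7 + 3 = 10.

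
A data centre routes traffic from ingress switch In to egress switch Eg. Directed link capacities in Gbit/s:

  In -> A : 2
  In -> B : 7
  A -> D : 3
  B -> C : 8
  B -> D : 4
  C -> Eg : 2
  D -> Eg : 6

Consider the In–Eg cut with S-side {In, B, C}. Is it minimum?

Given cut capacity: 2 + 4 + 2 = 8.
Augment In→A→D→Eg: bottleneck 2, flow now 2.
Augment In→B→C→Eg: bottleneck 2, flow now 4.
Augment In→B→D→Eg: bottleneck 4, flow now 8.
No augmenting path remains; maximum flow = 8.
Cut capacity 8 equals the max flow, so it is a minimum cut.

Yes — it is a minimum cut (capacity 8).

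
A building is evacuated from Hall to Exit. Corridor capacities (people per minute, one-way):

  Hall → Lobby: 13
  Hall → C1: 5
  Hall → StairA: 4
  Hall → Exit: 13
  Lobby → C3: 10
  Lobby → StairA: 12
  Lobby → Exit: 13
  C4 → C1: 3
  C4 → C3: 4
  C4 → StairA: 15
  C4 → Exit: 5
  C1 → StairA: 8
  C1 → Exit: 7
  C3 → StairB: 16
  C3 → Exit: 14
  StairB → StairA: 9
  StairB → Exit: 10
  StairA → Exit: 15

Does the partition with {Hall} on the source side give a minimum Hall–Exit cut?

Yes — it is a minimum cut (capacity 35).

Given cut capacity: 13 + 5 + 4 + 13 = 35.
Augment Hall→Exit: bottleneck 13, flow now 13.
Augment Hall→Lobby→Exit: bottleneck 13, flow now 26.
Augment Hall→C1→Exit: bottleneck 5, flow now 31.
Augment Hall→StairA→Exit: bottleneck 4, flow now 35.
No augmenting path remains; maximum flow = 35.
Cut capacity 35 equals the max flow, so it is a minimum cut.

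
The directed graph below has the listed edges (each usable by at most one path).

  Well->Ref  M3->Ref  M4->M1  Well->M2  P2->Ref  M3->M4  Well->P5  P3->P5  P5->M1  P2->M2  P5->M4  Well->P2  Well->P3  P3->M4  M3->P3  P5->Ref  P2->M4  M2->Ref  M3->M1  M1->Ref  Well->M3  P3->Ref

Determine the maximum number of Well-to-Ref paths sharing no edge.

6

Assign every edge capacity 1; by Menger, the answer equals the max flow.
Path Well→Ref (+1); total 1.
Path Well→P2→Ref (+1); total 2.
Path Well→M3→Ref (+1); total 3.
Path Well→P5→Ref (+1); total 4.
Path Well→M2→Ref (+1); total 5.
Path Well→P3→Ref (+1); total 6.
No residual Well→Ref path; max flow = 6.
Certifying cut of size 6: {Well→M2, Well→M3, Well→P2, Well→P3, Well→P5, Well→Ref}.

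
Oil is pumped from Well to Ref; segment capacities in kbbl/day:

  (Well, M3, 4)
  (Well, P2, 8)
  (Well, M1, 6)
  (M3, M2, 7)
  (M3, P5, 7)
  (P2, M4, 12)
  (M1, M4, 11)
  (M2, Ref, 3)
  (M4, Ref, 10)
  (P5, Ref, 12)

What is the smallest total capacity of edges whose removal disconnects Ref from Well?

Augment Well→M3→M2→Ref: bottleneck 3, flow now 3.
Augment Well→M3→P5→Ref: bottleneck 1, flow now 4.
Augment Well→P2→M4→Ref: bottleneck 8, flow now 12.
Augment Well→M1→M4→Ref: bottleneck 2, flow now 14.
No augmenting path remains; maximum flow = 14.
By max-flow min-cut, the minimum cut capacity equals the max flow.
In the residual graph, reachable from Well: {Well, P2, M1, M4}.
Min-cut edges: Well→M3 (4), M4→Ref (10); capacity 4 + 10 = 14.

14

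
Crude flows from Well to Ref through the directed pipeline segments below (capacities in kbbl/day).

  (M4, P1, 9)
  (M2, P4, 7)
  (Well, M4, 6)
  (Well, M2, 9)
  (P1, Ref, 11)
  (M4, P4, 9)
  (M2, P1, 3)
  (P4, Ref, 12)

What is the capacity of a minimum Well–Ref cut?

15

Augment Well→M2→P4→Ref: bottleneck 7, flow now 7.
Augment Well→M2→P1→Ref: bottleneck 2, flow now 9.
Augment Well→M4→P4→Ref: bottleneck 5, flow now 14.
Augment Well→M4→P1→Ref: bottleneck 1, flow now 15.
No augmenting path remains; maximum flow = 15.
By max-flow min-cut, the minimum cut capacity equals the max flow.
In the residual graph, reachable from Well: {Well}.
Min-cut edges: Well→M2 (9), Well→M4 (6); capacity 9 + 6 = 15.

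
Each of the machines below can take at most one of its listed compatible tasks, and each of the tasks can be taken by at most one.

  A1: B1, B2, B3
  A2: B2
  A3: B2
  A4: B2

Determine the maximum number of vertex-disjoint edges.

2

Unit-capacity flow: source→left, listed edges, right→sink; max matching = max flow.
Augmenting path A1→B1 (+1); matched 1.
Augmenting path A2→B2 (+1); matched 2.
No augmenting path remains; maximum matching = 2.
König certificate: {A1, B2} is a vertex cover of size 2 (every listed pair touches it), so no matching can be larger.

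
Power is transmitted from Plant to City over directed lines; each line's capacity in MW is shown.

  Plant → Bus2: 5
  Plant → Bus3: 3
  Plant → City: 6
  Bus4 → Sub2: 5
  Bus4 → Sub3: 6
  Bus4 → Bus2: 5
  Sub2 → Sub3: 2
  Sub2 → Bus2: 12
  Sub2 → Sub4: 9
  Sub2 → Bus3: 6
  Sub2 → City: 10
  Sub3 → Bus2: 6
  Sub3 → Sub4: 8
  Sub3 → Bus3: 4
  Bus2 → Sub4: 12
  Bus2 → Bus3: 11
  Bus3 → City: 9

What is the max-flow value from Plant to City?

Augment Plant→City: bottleneck 6, flow now 6.
Augment Plant→Bus3→City: bottleneck 3, flow now 9.
Augment Plant→Bus2→Bus3→City: bottleneck 5, flow now 14.
No augmenting path remains; maximum flow = 14.
In the residual graph, reachable from Plant: {Plant}.
Min-cut edges: Plant→Bus2 (5), Plant→Bus3 (3), Plant→City (6); capacity 5 + 3 + 6 = 14.
This cut is saturated, so no flow can exceed 14.

14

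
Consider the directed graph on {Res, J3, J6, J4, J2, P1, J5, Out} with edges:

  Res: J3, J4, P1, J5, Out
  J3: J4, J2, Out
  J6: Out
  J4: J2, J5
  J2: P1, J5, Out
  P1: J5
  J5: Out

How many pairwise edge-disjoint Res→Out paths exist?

Assign every edge capacity 1; by Menger, the answer equals the max flow.
Path Res→Out (+1); total 1.
Path Res→J3→Out (+1); total 2.
Path Res→J5→Out (+1); total 3.
Path Res→J4→J2→Out (+1); total 4.
No residual Res→Out path; max flow = 4.
Certifying cut of size 4: {J5→Out, Res→J3, Res→J4, Res→Out}.

4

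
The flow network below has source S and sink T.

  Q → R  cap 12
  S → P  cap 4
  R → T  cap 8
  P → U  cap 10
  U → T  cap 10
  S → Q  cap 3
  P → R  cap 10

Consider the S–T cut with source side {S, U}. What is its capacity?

Edges leaving {S, U}: S→P (4), S→Q (3), U→T (10).
Cut capacity = 4 + 3 + 10 = 17.

17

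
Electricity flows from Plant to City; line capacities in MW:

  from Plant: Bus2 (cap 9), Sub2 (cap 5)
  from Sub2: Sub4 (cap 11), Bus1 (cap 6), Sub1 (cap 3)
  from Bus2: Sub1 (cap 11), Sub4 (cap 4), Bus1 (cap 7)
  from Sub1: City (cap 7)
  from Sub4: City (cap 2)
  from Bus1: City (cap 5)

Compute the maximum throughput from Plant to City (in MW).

14

Augment Plant→Sub2→Sub1→City: bottleneck 3, flow now 3.
Augment Plant→Sub2→Sub4→City: bottleneck 2, flow now 5.
Augment Plant→Bus2→Sub1→City: bottleneck 4, flow now 9.
Augment Plant→Bus2→Bus1→City: bottleneck 5, flow now 14.
No augmenting path remains; maximum flow = 14.
In the residual graph, reachable from Plant: {Plant}.
Min-cut edges: Plant→Sub2 (5), Plant→Bus2 (9); capacity 5 + 9 = 14.
This cut is saturated, so no flow can exceed 14.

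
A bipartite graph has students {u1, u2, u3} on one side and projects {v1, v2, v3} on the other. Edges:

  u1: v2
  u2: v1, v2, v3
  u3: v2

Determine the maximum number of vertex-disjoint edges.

2

Unit-capacity flow: source→left, listed edges, right→sink; max matching = max flow.
Augmenting path u1→v2 (+1); matched 1.
Augmenting path u2→v1 (+1); matched 2.
No augmenting path remains; maximum matching = 2.
König certificate: {u2, v2} is a vertex cover of size 2 (every listed pair touches it), so no matching can be larger.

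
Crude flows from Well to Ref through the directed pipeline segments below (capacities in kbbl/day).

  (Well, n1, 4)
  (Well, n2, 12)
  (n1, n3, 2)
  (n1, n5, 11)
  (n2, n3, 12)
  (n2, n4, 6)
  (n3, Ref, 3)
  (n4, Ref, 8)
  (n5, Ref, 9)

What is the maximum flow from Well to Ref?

13

Augment Well→n1→n3→Ref: bottleneck 2, flow now 2.
Augment Well→n1→n5→Ref: bottleneck 2, flow now 4.
Augment Well→n2→n3→Ref: bottleneck 1, flow now 5.
Augment Well→n2→n4→Ref: bottleneck 6, flow now 11.
Augment Well→n2→n3→n1→n5→Ref: bottleneck 2, flow now 13. (uses reverse residual edge)
No augmenting path remains; maximum flow = 13.
In the residual graph, reachable from Well: {Well, n2, n3}.
Min-cut edges: Well→n1 (4), n2→n4 (6), n3→Ref (3); capacity 4 + 6 + 3 = 13.
This cut is saturated, so no flow can exceed 13.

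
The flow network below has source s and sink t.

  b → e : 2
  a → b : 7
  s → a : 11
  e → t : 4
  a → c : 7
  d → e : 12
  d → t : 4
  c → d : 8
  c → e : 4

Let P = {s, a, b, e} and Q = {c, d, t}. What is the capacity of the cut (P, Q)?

11

Edges leaving {s, a, b, e}: a→c (7), e→t (4).
Cut capacity = 7 + 4 = 11.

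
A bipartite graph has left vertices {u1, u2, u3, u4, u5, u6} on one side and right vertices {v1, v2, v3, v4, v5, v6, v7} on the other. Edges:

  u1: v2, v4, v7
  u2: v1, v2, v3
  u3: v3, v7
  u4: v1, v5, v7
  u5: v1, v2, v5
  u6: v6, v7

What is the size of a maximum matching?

Unit-capacity flow: source→left, listed edges, right→sink; max matching = max flow.
Augmenting path u1→v2 (+1); matched 1.
Augmenting path u2→v1 (+1); matched 2.
Augmenting path u3→v3 (+1); matched 3.
Augmenting path u4→v5 (+1); matched 4.
Augmenting path u6→v6 (+1); matched 5.
Augmenting path u5→v2→u1→v4 (+1); matched 6.
No augmenting path remains; maximum matching = 6.
König certificate: {u1, u2, u3, u4, u5, u6} is a vertex cover of size 6 (every listed pair touches it), so no matching can be larger.

6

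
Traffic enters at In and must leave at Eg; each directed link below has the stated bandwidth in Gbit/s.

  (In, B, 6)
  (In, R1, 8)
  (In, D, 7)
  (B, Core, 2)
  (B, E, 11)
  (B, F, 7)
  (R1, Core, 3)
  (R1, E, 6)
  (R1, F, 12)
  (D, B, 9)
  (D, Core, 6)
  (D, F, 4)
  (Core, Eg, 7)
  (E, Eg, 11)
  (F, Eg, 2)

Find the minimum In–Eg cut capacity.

Augment In→B→Core→Eg: bottleneck 2, flow now 2.
Augment In→B→E→Eg: bottleneck 4, flow now 6.
Augment In→R1→Core→Eg: bottleneck 3, flow now 9.
Augment In→R1→E→Eg: bottleneck 5, flow now 14.
Augment In→D→Core→Eg: bottleneck 2, flow now 16.
Augment In→D→F→Eg: bottleneck 2, flow now 18.
Augment In→D→B→E→Eg: bottleneck 2, flow now 20.
No augmenting path remains; maximum flow = 20.
By max-flow min-cut, the minimum cut capacity equals the max flow.
In the residual graph, reachable from In: {In, B, R1, D, Core, E, F}.
Min-cut edges: Core→Eg (7), E→Eg (11), F→Eg (2); capacity 7 + 11 + 2 = 20.

20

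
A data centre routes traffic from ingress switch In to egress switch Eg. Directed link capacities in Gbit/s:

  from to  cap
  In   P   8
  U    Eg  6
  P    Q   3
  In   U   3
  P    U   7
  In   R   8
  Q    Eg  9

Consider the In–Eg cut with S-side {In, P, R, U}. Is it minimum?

Yes — it is a minimum cut (capacity 9).

Given cut capacity: 3 + 6 = 9.
Augment In→U→Eg: bottleneck 3, flow now 3.
Augment In→P→Q→Eg: bottleneck 3, flow now 6.
Augment In→P→U→Eg: bottleneck 3, flow now 9.
No augmenting path remains; maximum flow = 9.
Cut capacity 9 equals the max flow, so it is a minimum cut.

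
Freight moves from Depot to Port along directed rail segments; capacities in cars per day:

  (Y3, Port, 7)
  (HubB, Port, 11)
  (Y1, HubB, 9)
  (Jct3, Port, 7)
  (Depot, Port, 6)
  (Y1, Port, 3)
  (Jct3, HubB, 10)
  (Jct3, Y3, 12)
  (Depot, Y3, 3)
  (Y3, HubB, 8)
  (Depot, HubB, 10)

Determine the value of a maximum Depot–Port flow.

Augment Depot→Port: bottleneck 6, flow now 6.
Augment Depot→Y3→Port: bottleneck 3, flow now 9.
Augment Depot→HubB→Port: bottleneck 10, flow now 19.
No augmenting path remains; maximum flow = 19.
In the residual graph, reachable from Depot: {Depot}.
Min-cut edges: Depot→Y3 (3), Depot→HubB (10), Depot→Port (6); capacity 3 + 10 + 6 = 19.
This cut is saturated, so no flow can exceed 19.

19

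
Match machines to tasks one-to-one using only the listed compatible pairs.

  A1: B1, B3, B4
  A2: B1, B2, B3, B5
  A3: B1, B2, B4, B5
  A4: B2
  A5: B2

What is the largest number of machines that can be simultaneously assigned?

4

Unit-capacity flow: source→left, listed edges, right→sink; max matching = max flow.
Augmenting path A1→B1 (+1); matched 1.
Augmenting path A2→B2 (+1); matched 2.
Augmenting path A3→B4 (+1); matched 3.
Augmenting path A4→B2→A2→B3 (+1); matched 4.
No augmenting path remains; maximum matching = 4.
König certificate: {A1, A2, A3, B2} is a vertex cover of size 4 (every listed pair touches it), so no matching can be larger.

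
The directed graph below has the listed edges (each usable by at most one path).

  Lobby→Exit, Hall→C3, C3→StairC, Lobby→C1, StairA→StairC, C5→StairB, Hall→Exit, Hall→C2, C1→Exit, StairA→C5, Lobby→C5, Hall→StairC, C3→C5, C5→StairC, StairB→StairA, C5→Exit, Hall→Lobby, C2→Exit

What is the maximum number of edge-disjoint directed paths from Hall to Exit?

Assign every edge capacity 1; by Menger, the answer equals the max flow.
Path Hall→Exit (+1); total 1.
Path Hall→Lobby→Exit (+1); total 2.
Path Hall→C2→Exit (+1); total 3.
Path Hall→C3→C5→Exit (+1); total 4.
No residual Hall→Exit path; max flow = 4.
Certifying cut of size 4: {Hall→C2, Hall→C3, Hall→Exit, Hall→Lobby}.

4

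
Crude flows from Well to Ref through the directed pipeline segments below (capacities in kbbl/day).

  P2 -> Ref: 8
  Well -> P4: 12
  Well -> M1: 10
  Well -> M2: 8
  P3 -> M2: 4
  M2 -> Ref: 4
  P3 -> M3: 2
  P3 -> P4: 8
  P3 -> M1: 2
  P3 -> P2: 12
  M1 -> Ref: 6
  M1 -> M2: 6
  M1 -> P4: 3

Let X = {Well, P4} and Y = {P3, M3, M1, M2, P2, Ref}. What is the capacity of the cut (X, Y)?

Edges leaving {Well, P4}: Well→M1 (10), Well→M2 (8).
Cut capacity = 10 + 8 = 18.

18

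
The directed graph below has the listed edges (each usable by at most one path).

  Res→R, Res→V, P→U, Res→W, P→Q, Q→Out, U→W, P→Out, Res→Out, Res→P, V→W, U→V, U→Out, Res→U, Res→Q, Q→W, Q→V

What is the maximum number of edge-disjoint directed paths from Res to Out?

4

Assign every edge capacity 1; by Menger, the answer equals the max flow.
Path Res→Out (+1); total 1.
Path Res→P→Out (+1); total 2.
Path Res→Q→Out (+1); total 3.
Path Res→U→Out (+1); total 4.
No residual Res→Out path; max flow = 4.
Certifying cut of size 4: {Res→Out, Res→P, Res→Q, Res→U}.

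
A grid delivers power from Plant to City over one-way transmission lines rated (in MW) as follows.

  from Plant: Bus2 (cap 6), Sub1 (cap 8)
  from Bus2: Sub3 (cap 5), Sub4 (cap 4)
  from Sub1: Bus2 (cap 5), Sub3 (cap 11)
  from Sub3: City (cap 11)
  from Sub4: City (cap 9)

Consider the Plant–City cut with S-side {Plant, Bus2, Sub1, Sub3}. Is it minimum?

No — its capacity is 15, but the minimum cut has capacity 14.

Given cut capacity: 4 + 11 = 15.
Augment Plant→Bus2→Sub3→City: bottleneck 5, flow now 5.
Augment Plant→Bus2→Sub4→City: bottleneck 1, flow now 6.
Augment Plant→Sub1→Sub3→City: bottleneck 6, flow now 12.
Augment Plant→Sub1→Bus2→Sub4→City: bottleneck 2, flow now 14.
No augmenting path remains; maximum flow = 14.
In the residual graph, reachable from Plant: {Plant}.
Min-cut edges: Plant→Bus2 (6), Plant→Sub1 (8); capacity 6 + 8 = 14.
Cut capacity 15 exceeds the max flow 14, so it is not minimum.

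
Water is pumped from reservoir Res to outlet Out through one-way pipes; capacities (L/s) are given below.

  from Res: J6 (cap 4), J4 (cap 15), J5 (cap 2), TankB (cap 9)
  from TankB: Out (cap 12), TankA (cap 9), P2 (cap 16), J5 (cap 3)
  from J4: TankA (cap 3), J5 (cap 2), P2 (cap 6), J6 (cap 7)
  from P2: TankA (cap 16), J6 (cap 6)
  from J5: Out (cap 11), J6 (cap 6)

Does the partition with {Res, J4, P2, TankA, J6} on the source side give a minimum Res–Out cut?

Yes — it is a minimum cut (capacity 13).

Given cut capacity: 9 + 2 + 2 = 13.
Augment Res→TankB→Out: bottleneck 9, flow now 9.
Augment Res→J5→Out: bottleneck 2, flow now 11.
Augment Res→J4→J5→Out: bottleneck 2, flow now 13.
No augmenting path remains; maximum flow = 13.
Cut capacity 13 equals the max flow, so it is a minimum cut.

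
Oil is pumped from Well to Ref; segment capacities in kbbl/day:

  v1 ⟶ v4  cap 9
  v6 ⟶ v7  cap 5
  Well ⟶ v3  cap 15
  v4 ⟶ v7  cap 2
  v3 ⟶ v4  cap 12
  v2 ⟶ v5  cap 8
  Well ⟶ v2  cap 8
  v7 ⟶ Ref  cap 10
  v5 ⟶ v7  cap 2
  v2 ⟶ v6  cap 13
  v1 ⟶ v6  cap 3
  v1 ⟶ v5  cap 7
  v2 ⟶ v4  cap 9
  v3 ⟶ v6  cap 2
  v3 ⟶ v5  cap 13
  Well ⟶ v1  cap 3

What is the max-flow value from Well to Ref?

9

Augment Well→v1→v4→v7→Ref: bottleneck 2, flow now 2.
Augment Well→v1→v5→v7→Ref: bottleneck 1, flow now 3.
Augment Well→v2→v5→v7→Ref: bottleneck 1, flow now 4.
Augment Well→v2→v6→v7→Ref: bottleneck 5, flow now 9.
No augmenting path remains; maximum flow = 9.
In the residual graph, reachable from Well: {Well, v1, v2, v3, v4, v5, v6}.
Min-cut edges: v4→v7 (2), v5→v7 (2), v6→v7 (5); capacity 2 + 2 + 5 = 9.
This cut is saturated, so no flow can exceed 9.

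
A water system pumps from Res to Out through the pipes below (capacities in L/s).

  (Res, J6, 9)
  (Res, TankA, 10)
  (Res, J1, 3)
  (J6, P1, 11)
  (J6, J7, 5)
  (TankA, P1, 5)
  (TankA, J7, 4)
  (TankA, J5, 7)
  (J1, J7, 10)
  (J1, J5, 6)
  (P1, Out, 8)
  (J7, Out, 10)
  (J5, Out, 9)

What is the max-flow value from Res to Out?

Augment Res→J6→P1→Out: bottleneck 8, flow now 8.
Augment Res→J6→J7→Out: bottleneck 1, flow now 9.
Augment Res→TankA→J7→Out: bottleneck 4, flow now 13.
Augment Res→TankA→J5→Out: bottleneck 6, flow now 19.
Augment Res→J1→J7→Out: bottleneck 3, flow now 22.
No augmenting path remains; maximum flow = 22.
In the residual graph, reachable from Res: {Res}.
Min-cut edges: Res→J6 (9), Res→TankA (10), Res→J1 (3); capacity 9 + 10 + 3 = 22.
This cut is saturated, so no flow can exceed 22.

22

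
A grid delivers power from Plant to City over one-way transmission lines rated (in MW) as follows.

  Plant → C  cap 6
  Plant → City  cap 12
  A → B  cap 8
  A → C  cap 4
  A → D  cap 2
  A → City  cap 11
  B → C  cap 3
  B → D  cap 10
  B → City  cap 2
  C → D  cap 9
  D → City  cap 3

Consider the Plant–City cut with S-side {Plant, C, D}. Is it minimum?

Yes — it is a minimum cut (capacity 15).

Given cut capacity: 12 + 3 = 15.
Augment Plant→City: bottleneck 12, flow now 12.
Augment Plant→C→D→City: bottleneck 3, flow now 15.
No augmenting path remains; maximum flow = 15.
Cut capacity 15 equals the max flow, so it is a minimum cut.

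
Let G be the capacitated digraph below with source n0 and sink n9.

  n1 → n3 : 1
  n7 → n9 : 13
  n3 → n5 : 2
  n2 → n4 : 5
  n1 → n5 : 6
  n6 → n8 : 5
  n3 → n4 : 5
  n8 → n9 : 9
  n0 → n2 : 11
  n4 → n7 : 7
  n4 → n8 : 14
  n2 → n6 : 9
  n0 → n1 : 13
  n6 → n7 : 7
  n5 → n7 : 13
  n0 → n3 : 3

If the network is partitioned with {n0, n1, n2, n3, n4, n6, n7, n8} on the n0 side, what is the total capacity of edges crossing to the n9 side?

30

Edges leaving {n0, n1, n2, n3, n4, n6, n7, n8}: n1→n5 (6), n3→n5 (2), n7→n9 (13), n8→n9 (9).
Cut capacity = 6 + 2 + 13 + 9 = 30.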